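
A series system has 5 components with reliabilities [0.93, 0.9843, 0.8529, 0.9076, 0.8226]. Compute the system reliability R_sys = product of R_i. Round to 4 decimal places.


Components: [0.93, 0.9843, 0.8529, 0.9076, 0.8226]
After component 1 (R=0.93): product = 0.93
After component 2 (R=0.9843): product = 0.9154
After component 3 (R=0.8529): product = 0.7807
After component 4 (R=0.9076): product = 0.7086
After component 5 (R=0.8226): product = 0.5829
R_sys = 0.5829

0.5829


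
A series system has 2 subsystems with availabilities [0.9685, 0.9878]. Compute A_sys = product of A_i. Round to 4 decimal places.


Subsystems: [0.9685, 0.9878]
After subsystem 1 (A=0.9685): product = 0.9685
After subsystem 2 (A=0.9878): product = 0.9567
A_sys = 0.9567

0.9567


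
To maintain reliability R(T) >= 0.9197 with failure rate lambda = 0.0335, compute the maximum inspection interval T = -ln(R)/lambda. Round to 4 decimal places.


R_target = 0.9197
lambda = 0.0335
-ln(0.9197) = 0.0837
T = 0.0837 / 0.0335
T = 2.4987

2.4987


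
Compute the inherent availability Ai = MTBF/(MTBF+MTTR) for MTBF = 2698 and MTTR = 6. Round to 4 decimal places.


MTBF = 2698
MTTR = 6
MTBF + MTTR = 2704
Ai = 2698 / 2704
Ai = 0.9978

0.9978


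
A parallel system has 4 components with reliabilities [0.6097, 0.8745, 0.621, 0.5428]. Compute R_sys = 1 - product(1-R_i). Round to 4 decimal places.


Components: [0.6097, 0.8745, 0.621, 0.5428]
(1 - 0.6097) = 0.3903, running product = 0.3903
(1 - 0.8745) = 0.1255, running product = 0.049
(1 - 0.621) = 0.379, running product = 0.0186
(1 - 0.5428) = 0.4572, running product = 0.0085
Product of (1-R_i) = 0.0085
R_sys = 1 - 0.0085 = 0.9915

0.9915


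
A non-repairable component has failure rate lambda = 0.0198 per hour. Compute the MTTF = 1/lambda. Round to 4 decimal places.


lambda = 0.0198
MTTF = 1 / 0.0198
MTTF = 50.5051

50.5051


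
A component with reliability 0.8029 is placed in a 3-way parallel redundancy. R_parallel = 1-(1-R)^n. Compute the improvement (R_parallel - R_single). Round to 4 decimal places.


R_single = 0.8029, n = 3
1 - R_single = 0.1971
(1 - R_single)^n = 0.1971^3 = 0.0077
R_parallel = 1 - 0.0077 = 0.9923
Improvement = 0.9923 - 0.8029
Improvement = 0.1894

0.1894


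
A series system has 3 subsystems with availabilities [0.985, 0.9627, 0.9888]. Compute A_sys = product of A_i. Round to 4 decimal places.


Subsystems: [0.985, 0.9627, 0.9888]
After subsystem 1 (A=0.985): product = 0.985
After subsystem 2 (A=0.9627): product = 0.9483
After subsystem 3 (A=0.9888): product = 0.9376
A_sys = 0.9376

0.9376


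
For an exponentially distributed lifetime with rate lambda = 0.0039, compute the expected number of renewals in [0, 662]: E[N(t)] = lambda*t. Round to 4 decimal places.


lambda = 0.0039
t = 662
E[N(t)] = lambda * t
E[N(t)] = 0.0039 * 662
E[N(t)] = 2.5818

2.5818


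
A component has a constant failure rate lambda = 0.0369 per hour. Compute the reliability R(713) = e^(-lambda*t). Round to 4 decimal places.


lambda = 0.0369
t = 713
lambda * t = 26.3097
R(t) = e^(-26.3097)
R(t) = 0.0

0.0


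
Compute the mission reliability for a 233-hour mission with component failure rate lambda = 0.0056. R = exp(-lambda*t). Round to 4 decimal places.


lambda = 0.0056
mission_time = 233
lambda * t = 0.0056 * 233 = 1.3048
R = exp(-1.3048)
R = 0.2712

0.2712


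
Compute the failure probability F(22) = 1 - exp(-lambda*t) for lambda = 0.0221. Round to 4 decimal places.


lambda = 0.0221, t = 22
lambda * t = 0.4862
exp(-0.4862) = 0.615
F(t) = 1 - 0.615
F(t) = 0.385

0.385


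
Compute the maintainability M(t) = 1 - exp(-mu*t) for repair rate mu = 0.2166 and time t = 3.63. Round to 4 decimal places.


mu = 0.2166, t = 3.63
mu * t = 0.2166 * 3.63 = 0.7863
exp(-0.7863) = 0.4555
M(t) = 1 - 0.4555
M(t) = 0.5445

0.5445


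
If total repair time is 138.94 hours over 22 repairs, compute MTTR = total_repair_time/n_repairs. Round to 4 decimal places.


total_repair_time = 138.94
n_repairs = 22
MTTR = 138.94 / 22
MTTR = 6.3155

6.3155


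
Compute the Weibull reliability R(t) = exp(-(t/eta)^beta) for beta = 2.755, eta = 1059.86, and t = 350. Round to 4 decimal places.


beta = 2.755, eta = 1059.86, t = 350
t/eta = 350 / 1059.86 = 0.3302
(t/eta)^beta = 0.3302^2.755 = 0.0472
R(t) = exp(-0.0472)
R(t) = 0.9539

0.9539


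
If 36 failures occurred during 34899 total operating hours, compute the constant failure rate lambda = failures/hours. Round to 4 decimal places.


failures = 36
total_hours = 34899
lambda = 36 / 34899
lambda = 0.001

0.001


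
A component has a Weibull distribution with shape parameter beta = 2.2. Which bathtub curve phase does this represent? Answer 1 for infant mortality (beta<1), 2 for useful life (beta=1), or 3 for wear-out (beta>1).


beta = 2.2
Compare beta to 1:
beta < 1 => infant mortality (phase 1)
beta = 1 => useful life (phase 2)
beta > 1 => wear-out (phase 3)
Since beta = 2.2, this is wear-out (increasing failure rate)
Phase = 3

3


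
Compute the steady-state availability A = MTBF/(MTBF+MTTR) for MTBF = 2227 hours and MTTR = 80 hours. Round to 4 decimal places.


MTBF = 2227
MTTR = 80
MTBF + MTTR = 2307
A = 2227 / 2307
A = 0.9653

0.9653


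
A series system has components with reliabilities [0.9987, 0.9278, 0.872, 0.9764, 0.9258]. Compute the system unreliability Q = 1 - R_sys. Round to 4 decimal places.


Components: [0.9987, 0.9278, 0.872, 0.9764, 0.9258]
After component 1: product = 0.9987
After component 2: product = 0.9266
After component 3: product = 0.808
After component 4: product = 0.7889
After component 5: product = 0.7304
R_sys = 0.7304
Q = 1 - 0.7304 = 0.2696

0.2696


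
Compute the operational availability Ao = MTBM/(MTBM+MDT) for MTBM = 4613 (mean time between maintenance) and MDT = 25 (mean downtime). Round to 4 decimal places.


MTBM = 4613
MDT = 25
MTBM + MDT = 4638
Ao = 4613 / 4638
Ao = 0.9946

0.9946


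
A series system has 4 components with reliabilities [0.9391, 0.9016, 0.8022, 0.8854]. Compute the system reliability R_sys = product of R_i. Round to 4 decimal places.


Components: [0.9391, 0.9016, 0.8022, 0.8854]
After component 1 (R=0.9391): product = 0.9391
After component 2 (R=0.9016): product = 0.8467
After component 3 (R=0.8022): product = 0.6792
After component 4 (R=0.8854): product = 0.6014
R_sys = 0.6014

0.6014


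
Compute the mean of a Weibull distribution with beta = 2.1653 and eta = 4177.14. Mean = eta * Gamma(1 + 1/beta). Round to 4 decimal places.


beta = 2.1653, eta = 4177.14
1/beta = 0.4618
1 + 1/beta = 1.4618
Gamma(1.4618) = 0.8856
Mean = 4177.14 * 0.8856
Mean = 3699.2886

3699.2886


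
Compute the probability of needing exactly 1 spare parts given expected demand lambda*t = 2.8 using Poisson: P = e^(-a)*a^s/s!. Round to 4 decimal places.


a = 2.8, s = 1
e^(-a) = e^(-2.8) = 0.0608
a^s = 2.8^1 = 2.8
s! = 1
P = 0.0608 * 2.8 / 1
P = 0.1703

0.1703


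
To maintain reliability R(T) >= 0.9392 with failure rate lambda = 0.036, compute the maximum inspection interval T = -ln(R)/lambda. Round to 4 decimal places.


R_target = 0.9392
lambda = 0.036
-ln(0.9392) = 0.0627
T = 0.0627 / 0.036
T = 1.7424

1.7424


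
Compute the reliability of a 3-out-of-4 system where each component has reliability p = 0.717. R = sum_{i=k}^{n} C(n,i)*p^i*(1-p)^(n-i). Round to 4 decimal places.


k = 3, n = 4, p = 0.717
i=3: C(4,3)=4 * 0.717^3 * 0.283^1 = 0.4173
i=4: C(4,4)=1 * 0.717^4 * 0.283^0 = 0.2643
R = sum of terms = 0.6815

0.6815


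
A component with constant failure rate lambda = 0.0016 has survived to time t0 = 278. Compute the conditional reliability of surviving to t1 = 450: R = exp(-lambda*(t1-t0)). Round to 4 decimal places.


lambda = 0.0016
t0 = 278, t1 = 450
t1 - t0 = 172
lambda * (t1-t0) = 0.0016 * 172 = 0.2752
R = exp(-0.2752)
R = 0.7594

0.7594


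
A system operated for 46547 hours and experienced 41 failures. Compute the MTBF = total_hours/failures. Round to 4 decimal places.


total_hours = 46547
failures = 41
MTBF = 46547 / 41
MTBF = 1135.2927

1135.2927


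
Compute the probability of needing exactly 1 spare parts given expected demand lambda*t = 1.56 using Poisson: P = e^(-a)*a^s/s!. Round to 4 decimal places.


a = 1.56, s = 1
e^(-a) = e^(-1.56) = 0.2101
a^s = 1.56^1 = 1.56
s! = 1
P = 0.2101 * 1.56 / 1
P = 0.3278

0.3278


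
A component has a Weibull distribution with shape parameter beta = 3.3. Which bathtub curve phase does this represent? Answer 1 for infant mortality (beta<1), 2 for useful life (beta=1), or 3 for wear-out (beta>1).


beta = 3.3
Compare beta to 1:
beta < 1 => infant mortality (phase 1)
beta = 1 => useful life (phase 2)
beta > 1 => wear-out (phase 3)
Since beta = 3.3, this is wear-out (increasing failure rate)
Phase = 3

3


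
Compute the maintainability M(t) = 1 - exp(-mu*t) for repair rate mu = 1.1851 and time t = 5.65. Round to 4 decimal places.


mu = 1.1851, t = 5.65
mu * t = 1.1851 * 5.65 = 6.6958
exp(-6.6958) = 0.0012
M(t) = 1 - 0.0012
M(t) = 0.9988

0.9988


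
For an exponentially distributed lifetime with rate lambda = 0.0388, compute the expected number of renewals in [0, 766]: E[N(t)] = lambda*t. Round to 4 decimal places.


lambda = 0.0388
t = 766
E[N(t)] = lambda * t
E[N(t)] = 0.0388 * 766
E[N(t)] = 29.7208

29.7208


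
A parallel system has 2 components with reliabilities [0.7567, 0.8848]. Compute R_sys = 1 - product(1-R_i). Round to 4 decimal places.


Components: [0.7567, 0.8848]
(1 - 0.7567) = 0.2433, running product = 0.2433
(1 - 0.8848) = 0.1152, running product = 0.028
Product of (1-R_i) = 0.028
R_sys = 1 - 0.028 = 0.972

0.972


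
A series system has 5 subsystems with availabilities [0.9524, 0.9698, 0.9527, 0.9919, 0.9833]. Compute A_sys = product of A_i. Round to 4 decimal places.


Subsystems: [0.9524, 0.9698, 0.9527, 0.9919, 0.9833]
After subsystem 1 (A=0.9524): product = 0.9524
After subsystem 2 (A=0.9698): product = 0.9236
After subsystem 3 (A=0.9527): product = 0.8799
After subsystem 4 (A=0.9919): product = 0.8728
After subsystem 5 (A=0.9833): product = 0.8582
A_sys = 0.8582

0.8582


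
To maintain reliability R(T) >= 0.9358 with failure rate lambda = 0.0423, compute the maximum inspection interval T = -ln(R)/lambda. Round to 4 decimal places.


R_target = 0.9358
lambda = 0.0423
-ln(0.9358) = 0.0664
T = 0.0664 / 0.0423
T = 1.5686

1.5686


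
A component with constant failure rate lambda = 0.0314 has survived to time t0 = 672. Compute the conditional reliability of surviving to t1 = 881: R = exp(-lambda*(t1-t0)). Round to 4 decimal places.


lambda = 0.0314
t0 = 672, t1 = 881
t1 - t0 = 209
lambda * (t1-t0) = 0.0314 * 209 = 6.5626
R = exp(-6.5626)
R = 0.0014

0.0014


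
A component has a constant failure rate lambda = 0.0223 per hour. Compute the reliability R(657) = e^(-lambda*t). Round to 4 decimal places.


lambda = 0.0223
t = 657
lambda * t = 14.6511
R(t) = e^(-14.6511)
R(t) = 0.0

0.0


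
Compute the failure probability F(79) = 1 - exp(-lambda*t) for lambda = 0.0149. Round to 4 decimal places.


lambda = 0.0149, t = 79
lambda * t = 1.1771
exp(-1.1771) = 0.3082
F(t) = 1 - 0.3082
F(t) = 0.6918

0.6918


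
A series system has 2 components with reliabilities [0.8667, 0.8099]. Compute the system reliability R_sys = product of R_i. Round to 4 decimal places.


Components: [0.8667, 0.8099]
After component 1 (R=0.8667): product = 0.8667
After component 2 (R=0.8099): product = 0.7019
R_sys = 0.7019

0.7019


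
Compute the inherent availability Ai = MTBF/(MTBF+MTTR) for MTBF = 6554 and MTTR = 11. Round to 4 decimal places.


MTBF = 6554
MTTR = 11
MTBF + MTTR = 6565
Ai = 6554 / 6565
Ai = 0.9983

0.9983


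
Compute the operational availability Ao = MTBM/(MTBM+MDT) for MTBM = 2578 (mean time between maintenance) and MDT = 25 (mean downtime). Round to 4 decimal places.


MTBM = 2578
MDT = 25
MTBM + MDT = 2603
Ao = 2578 / 2603
Ao = 0.9904

0.9904


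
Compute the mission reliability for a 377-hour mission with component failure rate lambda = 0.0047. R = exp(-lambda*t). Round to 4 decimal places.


lambda = 0.0047
mission_time = 377
lambda * t = 0.0047 * 377 = 1.7719
R = exp(-1.7719)
R = 0.17

0.17


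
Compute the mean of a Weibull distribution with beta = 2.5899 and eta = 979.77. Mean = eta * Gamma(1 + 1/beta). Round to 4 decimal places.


beta = 2.5899, eta = 979.77
1/beta = 0.3861
1 + 1/beta = 1.3861
Gamma(1.3861) = 0.8881
Mean = 979.77 * 0.8881
Mean = 870.1421

870.1421


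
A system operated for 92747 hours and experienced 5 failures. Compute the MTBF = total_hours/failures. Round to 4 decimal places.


total_hours = 92747
failures = 5
MTBF = 92747 / 5
MTBF = 18549.4

18549.4


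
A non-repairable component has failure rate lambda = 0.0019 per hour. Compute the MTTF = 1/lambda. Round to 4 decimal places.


lambda = 0.0019
MTTF = 1 / 0.0019
MTTF = 526.3158

526.3158


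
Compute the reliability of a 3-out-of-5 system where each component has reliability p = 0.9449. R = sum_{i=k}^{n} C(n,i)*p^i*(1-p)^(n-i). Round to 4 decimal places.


k = 3, n = 5, p = 0.9449
i=3: C(5,3)=10 * 0.9449^3 * 0.0551^2 = 0.0256
i=4: C(5,4)=5 * 0.9449^4 * 0.0551^1 = 0.2196
i=5: C(5,5)=1 * 0.9449^5 * 0.0551^0 = 0.7532
R = sum of terms = 0.9985

0.9985


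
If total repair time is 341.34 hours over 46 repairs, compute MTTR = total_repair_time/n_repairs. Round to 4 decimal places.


total_repair_time = 341.34
n_repairs = 46
MTTR = 341.34 / 46
MTTR = 7.4204

7.4204


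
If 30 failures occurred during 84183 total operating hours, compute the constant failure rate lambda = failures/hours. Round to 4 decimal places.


failures = 30
total_hours = 84183
lambda = 30 / 84183
lambda = 0.0004

0.0004


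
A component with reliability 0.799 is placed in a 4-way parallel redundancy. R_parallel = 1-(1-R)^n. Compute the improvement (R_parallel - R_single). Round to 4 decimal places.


R_single = 0.799, n = 4
1 - R_single = 0.201
(1 - R_single)^n = 0.201^4 = 0.0016
R_parallel = 1 - 0.0016 = 0.9984
Improvement = 0.9984 - 0.799
Improvement = 0.1994

0.1994


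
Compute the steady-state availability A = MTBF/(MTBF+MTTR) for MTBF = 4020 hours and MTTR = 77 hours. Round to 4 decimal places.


MTBF = 4020
MTTR = 77
MTBF + MTTR = 4097
A = 4020 / 4097
A = 0.9812

0.9812


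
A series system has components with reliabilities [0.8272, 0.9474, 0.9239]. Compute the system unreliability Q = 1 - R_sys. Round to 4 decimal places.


Components: [0.8272, 0.9474, 0.9239]
After component 1: product = 0.8272
After component 2: product = 0.7837
After component 3: product = 0.7241
R_sys = 0.7241
Q = 1 - 0.7241 = 0.2759

0.2759


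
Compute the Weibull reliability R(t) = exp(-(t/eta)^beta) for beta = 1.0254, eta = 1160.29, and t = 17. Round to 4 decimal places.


beta = 1.0254, eta = 1160.29, t = 17
t/eta = 17 / 1160.29 = 0.0147
(t/eta)^beta = 0.0147^1.0254 = 0.0132
R(t) = exp(-0.0132)
R(t) = 0.9869

0.9869


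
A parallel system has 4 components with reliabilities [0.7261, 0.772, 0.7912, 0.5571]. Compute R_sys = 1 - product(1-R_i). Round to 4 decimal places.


Components: [0.7261, 0.772, 0.7912, 0.5571]
(1 - 0.7261) = 0.2739, running product = 0.2739
(1 - 0.772) = 0.228, running product = 0.0624
(1 - 0.7912) = 0.2088, running product = 0.013
(1 - 0.5571) = 0.4429, running product = 0.0058
Product of (1-R_i) = 0.0058
R_sys = 1 - 0.0058 = 0.9942

0.9942


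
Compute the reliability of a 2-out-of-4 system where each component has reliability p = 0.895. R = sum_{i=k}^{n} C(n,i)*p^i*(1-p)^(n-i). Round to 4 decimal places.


k = 2, n = 4, p = 0.895
i=2: C(4,2)=6 * 0.895^2 * 0.105^2 = 0.053
i=3: C(4,3)=4 * 0.895^3 * 0.105^1 = 0.3011
i=4: C(4,4)=1 * 0.895^4 * 0.105^0 = 0.6416
R = sum of terms = 0.9957

0.9957


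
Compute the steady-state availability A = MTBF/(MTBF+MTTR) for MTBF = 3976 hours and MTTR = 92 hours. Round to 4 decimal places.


MTBF = 3976
MTTR = 92
MTBF + MTTR = 4068
A = 3976 / 4068
A = 0.9774

0.9774


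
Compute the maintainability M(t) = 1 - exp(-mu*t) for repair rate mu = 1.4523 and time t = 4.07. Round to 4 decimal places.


mu = 1.4523, t = 4.07
mu * t = 1.4523 * 4.07 = 5.9109
exp(-5.9109) = 0.0027
M(t) = 1 - 0.0027
M(t) = 0.9973

0.9973


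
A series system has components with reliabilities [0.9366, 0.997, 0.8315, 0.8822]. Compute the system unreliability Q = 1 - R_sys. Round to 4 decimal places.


Components: [0.9366, 0.997, 0.8315, 0.8822]
After component 1: product = 0.9366
After component 2: product = 0.9338
After component 3: product = 0.7764
After component 4: product = 0.685
R_sys = 0.685
Q = 1 - 0.685 = 0.315

0.315


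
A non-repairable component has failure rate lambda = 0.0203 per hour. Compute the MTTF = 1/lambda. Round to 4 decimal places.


lambda = 0.0203
MTTF = 1 / 0.0203
MTTF = 49.2611

49.2611


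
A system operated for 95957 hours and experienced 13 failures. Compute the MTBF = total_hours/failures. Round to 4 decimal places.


total_hours = 95957
failures = 13
MTBF = 95957 / 13
MTBF = 7381.3077

7381.3077


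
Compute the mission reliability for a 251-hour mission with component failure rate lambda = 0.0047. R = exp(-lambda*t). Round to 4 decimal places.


lambda = 0.0047
mission_time = 251
lambda * t = 0.0047 * 251 = 1.1797
R = exp(-1.1797)
R = 0.3074

0.3074


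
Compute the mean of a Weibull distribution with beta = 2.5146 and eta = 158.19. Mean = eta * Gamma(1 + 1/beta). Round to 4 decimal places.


beta = 2.5146, eta = 158.19
1/beta = 0.3977
1 + 1/beta = 1.3977
Gamma(1.3977) = 0.8874
Mean = 158.19 * 0.8874
Mean = 140.3767

140.3767


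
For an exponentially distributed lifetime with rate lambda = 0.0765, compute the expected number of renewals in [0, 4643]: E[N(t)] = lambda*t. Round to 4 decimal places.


lambda = 0.0765
t = 4643
E[N(t)] = lambda * t
E[N(t)] = 0.0765 * 4643
E[N(t)] = 355.1895

355.1895


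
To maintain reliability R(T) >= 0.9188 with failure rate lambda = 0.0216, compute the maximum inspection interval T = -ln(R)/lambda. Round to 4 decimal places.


R_target = 0.9188
lambda = 0.0216
-ln(0.9188) = 0.0847
T = 0.0847 / 0.0216
T = 3.9207

3.9207


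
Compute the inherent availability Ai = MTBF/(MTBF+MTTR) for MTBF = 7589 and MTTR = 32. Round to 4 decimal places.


MTBF = 7589
MTTR = 32
MTBF + MTTR = 7621
Ai = 7589 / 7621
Ai = 0.9958

0.9958


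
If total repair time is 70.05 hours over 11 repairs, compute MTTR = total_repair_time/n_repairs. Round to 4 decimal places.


total_repair_time = 70.05
n_repairs = 11
MTTR = 70.05 / 11
MTTR = 6.3682

6.3682


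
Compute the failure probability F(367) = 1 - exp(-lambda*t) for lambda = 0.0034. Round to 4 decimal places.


lambda = 0.0034, t = 367
lambda * t = 1.2478
exp(-1.2478) = 0.2871
F(t) = 1 - 0.2871
F(t) = 0.7129

0.7129


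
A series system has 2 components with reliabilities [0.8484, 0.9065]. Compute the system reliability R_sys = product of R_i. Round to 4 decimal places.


Components: [0.8484, 0.9065]
After component 1 (R=0.8484): product = 0.8484
After component 2 (R=0.9065): product = 0.7691
R_sys = 0.7691

0.7691


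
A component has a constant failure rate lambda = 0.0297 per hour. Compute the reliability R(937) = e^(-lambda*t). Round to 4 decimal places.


lambda = 0.0297
t = 937
lambda * t = 27.8289
R(t) = e^(-27.8289)
R(t) = 0.0

0.0


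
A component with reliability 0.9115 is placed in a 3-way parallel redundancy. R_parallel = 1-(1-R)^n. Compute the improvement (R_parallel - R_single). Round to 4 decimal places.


R_single = 0.9115, n = 3
1 - R_single = 0.0885
(1 - R_single)^n = 0.0885^3 = 0.0007
R_parallel = 1 - 0.0007 = 0.9993
Improvement = 0.9993 - 0.9115
Improvement = 0.0878

0.0878


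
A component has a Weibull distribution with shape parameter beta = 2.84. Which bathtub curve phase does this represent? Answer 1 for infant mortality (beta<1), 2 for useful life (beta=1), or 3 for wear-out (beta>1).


beta = 2.84
Compare beta to 1:
beta < 1 => infant mortality (phase 1)
beta = 1 => useful life (phase 2)
beta > 1 => wear-out (phase 3)
Since beta = 2.84, this is wear-out (increasing failure rate)
Phase = 3

3


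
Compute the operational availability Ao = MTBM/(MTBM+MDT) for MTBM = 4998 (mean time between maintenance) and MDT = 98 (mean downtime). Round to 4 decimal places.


MTBM = 4998
MDT = 98
MTBM + MDT = 5096
Ao = 4998 / 5096
Ao = 0.9808

0.9808


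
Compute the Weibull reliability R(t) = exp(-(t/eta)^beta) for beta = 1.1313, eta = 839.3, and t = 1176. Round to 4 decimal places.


beta = 1.1313, eta = 839.3, t = 1176
t/eta = 1176 / 839.3 = 1.4012
(t/eta)^beta = 1.4012^1.1313 = 1.4646
R(t) = exp(-1.4646)
R(t) = 0.2312

0.2312


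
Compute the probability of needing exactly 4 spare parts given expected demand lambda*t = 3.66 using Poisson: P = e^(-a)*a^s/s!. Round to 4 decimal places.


a = 3.66, s = 4
e^(-a) = e^(-3.66) = 0.0257
a^s = 3.66^4 = 179.4421
s! = 24
P = 0.0257 * 179.4421 / 24
P = 0.1924

0.1924


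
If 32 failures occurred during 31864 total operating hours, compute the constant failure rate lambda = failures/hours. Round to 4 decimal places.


failures = 32
total_hours = 31864
lambda = 32 / 31864
lambda = 0.001

0.001


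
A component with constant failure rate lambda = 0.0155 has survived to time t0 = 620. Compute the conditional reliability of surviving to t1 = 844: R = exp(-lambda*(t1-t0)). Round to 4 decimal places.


lambda = 0.0155
t0 = 620, t1 = 844
t1 - t0 = 224
lambda * (t1-t0) = 0.0155 * 224 = 3.472
R = exp(-3.472)
R = 0.0311

0.0311


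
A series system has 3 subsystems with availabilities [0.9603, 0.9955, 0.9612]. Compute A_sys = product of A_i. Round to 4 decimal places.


Subsystems: [0.9603, 0.9955, 0.9612]
After subsystem 1 (A=0.9603): product = 0.9603
After subsystem 2 (A=0.9955): product = 0.956
After subsystem 3 (A=0.9612): product = 0.9189
A_sys = 0.9189

0.9189


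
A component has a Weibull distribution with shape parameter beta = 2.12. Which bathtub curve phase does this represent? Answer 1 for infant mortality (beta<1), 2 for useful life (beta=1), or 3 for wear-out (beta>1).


beta = 2.12
Compare beta to 1:
beta < 1 => infant mortality (phase 1)
beta = 1 => useful life (phase 2)
beta > 1 => wear-out (phase 3)
Since beta = 2.12, this is wear-out (increasing failure rate)
Phase = 3

3


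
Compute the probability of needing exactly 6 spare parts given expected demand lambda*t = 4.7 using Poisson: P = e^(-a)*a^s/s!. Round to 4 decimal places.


a = 4.7, s = 6
e^(-a) = e^(-4.7) = 0.0091
a^s = 4.7^6 = 10779.2153
s! = 720
P = 0.0091 * 10779.2153 / 720
P = 0.1362

0.1362


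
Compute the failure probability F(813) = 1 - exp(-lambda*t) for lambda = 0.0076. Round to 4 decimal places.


lambda = 0.0076, t = 813
lambda * t = 6.1788
exp(-6.1788) = 0.0021
F(t) = 1 - 0.0021
F(t) = 0.9979

0.9979


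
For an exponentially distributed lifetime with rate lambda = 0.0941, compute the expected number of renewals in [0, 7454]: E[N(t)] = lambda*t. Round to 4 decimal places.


lambda = 0.0941
t = 7454
E[N(t)] = lambda * t
E[N(t)] = 0.0941 * 7454
E[N(t)] = 701.4214

701.4214


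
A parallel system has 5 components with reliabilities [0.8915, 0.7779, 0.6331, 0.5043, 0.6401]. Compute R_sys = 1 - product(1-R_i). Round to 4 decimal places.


Components: [0.8915, 0.7779, 0.6331, 0.5043, 0.6401]
(1 - 0.8915) = 0.1085, running product = 0.1085
(1 - 0.7779) = 0.2221, running product = 0.0241
(1 - 0.6331) = 0.3669, running product = 0.0088
(1 - 0.5043) = 0.4957, running product = 0.0044
(1 - 0.6401) = 0.3599, running product = 0.0016
Product of (1-R_i) = 0.0016
R_sys = 1 - 0.0016 = 0.9984

0.9984


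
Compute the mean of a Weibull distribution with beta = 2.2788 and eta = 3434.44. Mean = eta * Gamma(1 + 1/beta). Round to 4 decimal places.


beta = 2.2788, eta = 3434.44
1/beta = 0.4388
1 + 1/beta = 1.4388
Gamma(1.4388) = 0.8858
Mean = 3434.44 * 0.8858
Mean = 3042.3218

3042.3218


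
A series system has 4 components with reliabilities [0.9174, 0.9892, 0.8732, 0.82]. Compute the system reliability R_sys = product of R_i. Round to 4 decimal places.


Components: [0.9174, 0.9892, 0.8732, 0.82]
After component 1 (R=0.9174): product = 0.9174
After component 2 (R=0.9892): product = 0.9075
After component 3 (R=0.8732): product = 0.7924
After component 4 (R=0.82): product = 0.6498
R_sys = 0.6498

0.6498


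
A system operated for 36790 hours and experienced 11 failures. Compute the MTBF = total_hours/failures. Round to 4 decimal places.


total_hours = 36790
failures = 11
MTBF = 36790 / 11
MTBF = 3344.5455

3344.5455


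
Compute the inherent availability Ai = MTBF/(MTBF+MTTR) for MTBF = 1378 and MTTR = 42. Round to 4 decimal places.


MTBF = 1378
MTTR = 42
MTBF + MTTR = 1420
Ai = 1378 / 1420
Ai = 0.9704

0.9704


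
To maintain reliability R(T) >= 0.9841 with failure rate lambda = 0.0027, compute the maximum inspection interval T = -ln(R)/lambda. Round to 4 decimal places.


R_target = 0.9841
lambda = 0.0027
-ln(0.9841) = 0.016
T = 0.016 / 0.0027
T = 5.9362

5.9362


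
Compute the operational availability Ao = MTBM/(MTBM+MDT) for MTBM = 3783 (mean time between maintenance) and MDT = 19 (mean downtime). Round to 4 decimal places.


MTBM = 3783
MDT = 19
MTBM + MDT = 3802
Ao = 3783 / 3802
Ao = 0.995

0.995


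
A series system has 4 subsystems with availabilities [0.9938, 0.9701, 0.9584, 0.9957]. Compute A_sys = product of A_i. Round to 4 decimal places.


Subsystems: [0.9938, 0.9701, 0.9584, 0.9957]
After subsystem 1 (A=0.9938): product = 0.9938
After subsystem 2 (A=0.9701): product = 0.9641
After subsystem 3 (A=0.9584): product = 0.924
After subsystem 4 (A=0.9957): product = 0.92
A_sys = 0.92

0.92


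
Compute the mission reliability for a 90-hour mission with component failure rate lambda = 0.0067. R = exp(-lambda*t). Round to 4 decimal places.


lambda = 0.0067
mission_time = 90
lambda * t = 0.0067 * 90 = 0.603
R = exp(-0.603)
R = 0.5472

0.5472


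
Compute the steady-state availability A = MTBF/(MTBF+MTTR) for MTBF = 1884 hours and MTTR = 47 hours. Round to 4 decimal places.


MTBF = 1884
MTTR = 47
MTBF + MTTR = 1931
A = 1884 / 1931
A = 0.9757

0.9757


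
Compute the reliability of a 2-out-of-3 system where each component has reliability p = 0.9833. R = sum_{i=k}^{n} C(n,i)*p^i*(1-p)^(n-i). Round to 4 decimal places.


k = 2, n = 3, p = 0.9833
i=2: C(3,2)=3 * 0.9833^2 * 0.0167^1 = 0.0484
i=3: C(3,3)=1 * 0.9833^3 * 0.0167^0 = 0.9507
R = sum of terms = 0.9992

0.9992


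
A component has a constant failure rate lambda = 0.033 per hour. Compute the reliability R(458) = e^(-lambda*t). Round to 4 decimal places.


lambda = 0.033
t = 458
lambda * t = 15.114
R(t) = e^(-15.114)
R(t) = 0.0

0.0


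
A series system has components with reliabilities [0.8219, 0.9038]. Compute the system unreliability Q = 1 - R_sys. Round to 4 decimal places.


Components: [0.8219, 0.9038]
After component 1: product = 0.8219
After component 2: product = 0.7428
R_sys = 0.7428
Q = 1 - 0.7428 = 0.2572

0.2572


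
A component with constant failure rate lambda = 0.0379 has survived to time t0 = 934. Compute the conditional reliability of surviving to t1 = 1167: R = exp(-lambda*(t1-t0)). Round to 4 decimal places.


lambda = 0.0379
t0 = 934, t1 = 1167
t1 - t0 = 233
lambda * (t1-t0) = 0.0379 * 233 = 8.8307
R = exp(-8.8307)
R = 0.0001

0.0001


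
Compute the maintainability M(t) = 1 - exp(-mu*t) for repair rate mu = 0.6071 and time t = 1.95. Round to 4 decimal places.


mu = 0.6071, t = 1.95
mu * t = 0.6071 * 1.95 = 1.1838
exp(-1.1838) = 0.3061
M(t) = 1 - 0.3061
M(t) = 0.6939

0.6939


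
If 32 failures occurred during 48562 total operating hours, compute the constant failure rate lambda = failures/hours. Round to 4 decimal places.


failures = 32
total_hours = 48562
lambda = 32 / 48562
lambda = 0.0007

0.0007


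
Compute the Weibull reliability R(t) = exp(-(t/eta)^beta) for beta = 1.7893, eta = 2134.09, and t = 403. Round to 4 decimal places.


beta = 1.7893, eta = 2134.09, t = 403
t/eta = 403 / 2134.09 = 0.1888
(t/eta)^beta = 0.1888^1.7893 = 0.0507
R(t) = exp(-0.0507)
R(t) = 0.9506

0.9506


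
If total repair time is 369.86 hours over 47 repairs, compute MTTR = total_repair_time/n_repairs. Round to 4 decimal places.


total_repair_time = 369.86
n_repairs = 47
MTTR = 369.86 / 47
MTTR = 7.8694

7.8694


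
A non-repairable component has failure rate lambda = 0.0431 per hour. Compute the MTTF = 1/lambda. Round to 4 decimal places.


lambda = 0.0431
MTTF = 1 / 0.0431
MTTF = 23.2019

23.2019


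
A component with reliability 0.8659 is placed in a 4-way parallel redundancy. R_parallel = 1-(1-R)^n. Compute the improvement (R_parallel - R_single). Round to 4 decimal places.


R_single = 0.8659, n = 4
1 - R_single = 0.1341
(1 - R_single)^n = 0.1341^4 = 0.0003
R_parallel = 1 - 0.0003 = 0.9997
Improvement = 0.9997 - 0.8659
Improvement = 0.1338

0.1338


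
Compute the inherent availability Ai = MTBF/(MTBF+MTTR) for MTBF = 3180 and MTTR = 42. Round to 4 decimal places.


MTBF = 3180
MTTR = 42
MTBF + MTTR = 3222
Ai = 3180 / 3222
Ai = 0.987

0.987


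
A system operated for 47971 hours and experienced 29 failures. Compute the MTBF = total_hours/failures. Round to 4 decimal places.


total_hours = 47971
failures = 29
MTBF = 47971 / 29
MTBF = 1654.1724

1654.1724


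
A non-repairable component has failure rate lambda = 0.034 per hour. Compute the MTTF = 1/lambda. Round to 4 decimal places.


lambda = 0.034
MTTF = 1 / 0.034
MTTF = 29.4118

29.4118


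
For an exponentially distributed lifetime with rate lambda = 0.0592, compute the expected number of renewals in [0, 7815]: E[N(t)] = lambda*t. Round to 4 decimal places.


lambda = 0.0592
t = 7815
E[N(t)] = lambda * t
E[N(t)] = 0.0592 * 7815
E[N(t)] = 462.648

462.648


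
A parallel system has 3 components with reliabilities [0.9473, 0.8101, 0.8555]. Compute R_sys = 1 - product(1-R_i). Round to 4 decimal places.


Components: [0.9473, 0.8101, 0.8555]
(1 - 0.9473) = 0.0527, running product = 0.0527
(1 - 0.8101) = 0.1899, running product = 0.01
(1 - 0.8555) = 0.1445, running product = 0.0014
Product of (1-R_i) = 0.0014
R_sys = 1 - 0.0014 = 0.9986

0.9986


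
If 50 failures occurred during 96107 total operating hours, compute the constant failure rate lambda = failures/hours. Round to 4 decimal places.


failures = 50
total_hours = 96107
lambda = 50 / 96107
lambda = 0.0005

0.0005


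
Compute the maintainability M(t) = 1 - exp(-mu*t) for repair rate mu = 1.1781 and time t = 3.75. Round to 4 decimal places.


mu = 1.1781, t = 3.75
mu * t = 1.1781 * 3.75 = 4.4179
exp(-4.4179) = 0.0121
M(t) = 1 - 0.0121
M(t) = 0.9879

0.9879


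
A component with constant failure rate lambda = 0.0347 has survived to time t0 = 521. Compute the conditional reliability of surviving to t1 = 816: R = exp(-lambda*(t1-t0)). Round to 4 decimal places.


lambda = 0.0347
t0 = 521, t1 = 816
t1 - t0 = 295
lambda * (t1-t0) = 0.0347 * 295 = 10.2365
R = exp(-10.2365)
R = 0.0

0.0


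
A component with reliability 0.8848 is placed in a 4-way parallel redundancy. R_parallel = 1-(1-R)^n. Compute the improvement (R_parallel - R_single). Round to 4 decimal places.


R_single = 0.8848, n = 4
1 - R_single = 0.1152
(1 - R_single)^n = 0.1152^4 = 0.0002
R_parallel = 1 - 0.0002 = 0.9998
Improvement = 0.9998 - 0.8848
Improvement = 0.115

0.115


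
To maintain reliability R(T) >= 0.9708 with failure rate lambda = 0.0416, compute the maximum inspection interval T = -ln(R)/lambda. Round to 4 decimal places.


R_target = 0.9708
lambda = 0.0416
-ln(0.9708) = 0.0296
T = 0.0296 / 0.0416
T = 0.7124

0.7124


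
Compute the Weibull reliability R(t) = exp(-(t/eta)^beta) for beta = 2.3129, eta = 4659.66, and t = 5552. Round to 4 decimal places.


beta = 2.3129, eta = 4659.66, t = 5552
t/eta = 5552 / 4659.66 = 1.1915
(t/eta)^beta = 1.1915^2.3129 = 1.4997
R(t) = exp(-1.4997)
R(t) = 0.2232

0.2232


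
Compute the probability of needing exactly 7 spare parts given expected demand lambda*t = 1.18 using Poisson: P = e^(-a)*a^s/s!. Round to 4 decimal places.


a = 1.18, s = 7
e^(-a) = e^(-1.18) = 0.3073
a^s = 1.18^7 = 3.1855
s! = 5040
P = 0.3073 * 3.1855 / 5040
P = 0.0002

0.0002


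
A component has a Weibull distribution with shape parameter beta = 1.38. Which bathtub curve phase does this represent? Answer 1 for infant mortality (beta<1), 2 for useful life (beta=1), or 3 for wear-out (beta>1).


beta = 1.38
Compare beta to 1:
beta < 1 => infant mortality (phase 1)
beta = 1 => useful life (phase 2)
beta > 1 => wear-out (phase 3)
Since beta = 1.38, this is wear-out (increasing failure rate)
Phase = 3

3


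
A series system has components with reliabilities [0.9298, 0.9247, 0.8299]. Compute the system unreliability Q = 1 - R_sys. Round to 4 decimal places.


Components: [0.9298, 0.9247, 0.8299]
After component 1: product = 0.9298
After component 2: product = 0.8598
After component 3: product = 0.7135
R_sys = 0.7135
Q = 1 - 0.7135 = 0.2865

0.2865


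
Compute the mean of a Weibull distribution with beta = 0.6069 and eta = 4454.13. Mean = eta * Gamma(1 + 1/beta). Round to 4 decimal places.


beta = 0.6069, eta = 4454.13
1/beta = 1.6477
1 + 1/beta = 2.6477
Gamma(2.6477) = 1.4826
Mean = 4454.13 * 1.4826
Mean = 6603.5724

6603.5724


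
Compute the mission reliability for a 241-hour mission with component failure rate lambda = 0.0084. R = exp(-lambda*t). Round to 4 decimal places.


lambda = 0.0084
mission_time = 241
lambda * t = 0.0084 * 241 = 2.0244
R = exp(-2.0244)
R = 0.1321

0.1321


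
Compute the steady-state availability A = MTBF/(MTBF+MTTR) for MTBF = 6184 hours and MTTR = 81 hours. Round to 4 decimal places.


MTBF = 6184
MTTR = 81
MTBF + MTTR = 6265
A = 6184 / 6265
A = 0.9871

0.9871


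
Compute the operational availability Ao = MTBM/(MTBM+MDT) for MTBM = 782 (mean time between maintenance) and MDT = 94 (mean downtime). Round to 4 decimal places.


MTBM = 782
MDT = 94
MTBM + MDT = 876
Ao = 782 / 876
Ao = 0.8927

0.8927


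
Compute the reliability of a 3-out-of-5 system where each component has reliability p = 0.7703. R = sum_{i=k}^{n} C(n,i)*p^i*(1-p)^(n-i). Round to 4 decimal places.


k = 3, n = 5, p = 0.7703
i=3: C(5,3)=10 * 0.7703^3 * 0.2297^2 = 0.2412
i=4: C(5,4)=5 * 0.7703^4 * 0.2297^1 = 0.4044
i=5: C(5,5)=1 * 0.7703^5 * 0.2297^0 = 0.2712
R = sum of terms = 0.9167

0.9167


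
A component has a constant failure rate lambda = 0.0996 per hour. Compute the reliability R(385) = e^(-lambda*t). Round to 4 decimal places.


lambda = 0.0996
t = 385
lambda * t = 38.346
R(t) = e^(-38.346)
R(t) = 0.0

0.0


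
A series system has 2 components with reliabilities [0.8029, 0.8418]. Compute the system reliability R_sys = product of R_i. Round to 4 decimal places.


Components: [0.8029, 0.8418]
After component 1 (R=0.8029): product = 0.8029
After component 2 (R=0.8418): product = 0.6759
R_sys = 0.6759

0.6759


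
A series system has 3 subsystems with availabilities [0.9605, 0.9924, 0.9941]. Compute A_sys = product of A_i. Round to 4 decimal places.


Subsystems: [0.9605, 0.9924, 0.9941]
After subsystem 1 (A=0.9605): product = 0.9605
After subsystem 2 (A=0.9924): product = 0.9532
After subsystem 3 (A=0.9941): product = 0.9476
A_sys = 0.9476

0.9476


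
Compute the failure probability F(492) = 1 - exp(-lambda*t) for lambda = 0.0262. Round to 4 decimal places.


lambda = 0.0262, t = 492
lambda * t = 12.8904
exp(-12.8904) = 0.0
F(t) = 1 - 0.0
F(t) = 1.0

1.0


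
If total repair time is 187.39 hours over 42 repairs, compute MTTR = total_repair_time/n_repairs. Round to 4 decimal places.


total_repair_time = 187.39
n_repairs = 42
MTTR = 187.39 / 42
MTTR = 4.4617

4.4617


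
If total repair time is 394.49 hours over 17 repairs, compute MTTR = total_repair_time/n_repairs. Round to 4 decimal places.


total_repair_time = 394.49
n_repairs = 17
MTTR = 394.49 / 17
MTTR = 23.2053

23.2053


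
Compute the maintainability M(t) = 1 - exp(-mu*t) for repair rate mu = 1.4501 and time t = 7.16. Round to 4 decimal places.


mu = 1.4501, t = 7.16
mu * t = 1.4501 * 7.16 = 10.3827
exp(-10.3827) = 0.0
M(t) = 1 - 0.0
M(t) = 1.0

1.0


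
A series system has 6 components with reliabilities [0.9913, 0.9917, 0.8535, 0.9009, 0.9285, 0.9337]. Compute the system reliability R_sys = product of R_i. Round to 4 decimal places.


Components: [0.9913, 0.9917, 0.8535, 0.9009, 0.9285, 0.9337]
After component 1 (R=0.9913): product = 0.9913
After component 2 (R=0.9917): product = 0.9831
After component 3 (R=0.8535): product = 0.8391
After component 4 (R=0.9009): product = 0.7559
After component 5 (R=0.9285): product = 0.7019
After component 6 (R=0.9337): product = 0.6553
R_sys = 0.6553

0.6553


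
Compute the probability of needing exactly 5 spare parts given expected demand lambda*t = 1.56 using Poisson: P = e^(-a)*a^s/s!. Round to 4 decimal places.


a = 1.56, s = 5
e^(-a) = e^(-1.56) = 0.2101
a^s = 1.56^5 = 9.239
s! = 120
P = 0.2101 * 9.239 / 120
P = 0.0162

0.0162


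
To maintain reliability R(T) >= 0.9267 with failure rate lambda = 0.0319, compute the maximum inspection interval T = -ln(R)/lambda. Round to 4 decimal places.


R_target = 0.9267
lambda = 0.0319
-ln(0.9267) = 0.0761
T = 0.0761 / 0.0319
T = 2.3864

2.3864


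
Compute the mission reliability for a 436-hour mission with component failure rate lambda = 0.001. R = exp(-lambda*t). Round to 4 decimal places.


lambda = 0.001
mission_time = 436
lambda * t = 0.001 * 436 = 0.436
R = exp(-0.436)
R = 0.6466

0.6466


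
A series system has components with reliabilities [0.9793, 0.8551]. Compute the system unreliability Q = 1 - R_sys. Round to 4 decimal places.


Components: [0.9793, 0.8551]
After component 1: product = 0.9793
After component 2: product = 0.8374
R_sys = 0.8374
Q = 1 - 0.8374 = 0.1626

0.1626


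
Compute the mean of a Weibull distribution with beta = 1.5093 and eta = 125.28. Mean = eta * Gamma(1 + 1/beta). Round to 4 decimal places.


beta = 1.5093, eta = 125.28
1/beta = 0.6626
1 + 1/beta = 1.6626
Gamma(1.6626) = 0.9021
Mean = 125.28 * 0.9021
Mean = 113.0123

113.0123


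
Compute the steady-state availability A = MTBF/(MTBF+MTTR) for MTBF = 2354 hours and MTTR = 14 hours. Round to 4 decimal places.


MTBF = 2354
MTTR = 14
MTBF + MTTR = 2368
A = 2354 / 2368
A = 0.9941

0.9941


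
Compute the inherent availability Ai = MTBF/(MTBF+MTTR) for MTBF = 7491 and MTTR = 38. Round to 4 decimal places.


MTBF = 7491
MTTR = 38
MTBF + MTTR = 7529
Ai = 7491 / 7529
Ai = 0.995

0.995


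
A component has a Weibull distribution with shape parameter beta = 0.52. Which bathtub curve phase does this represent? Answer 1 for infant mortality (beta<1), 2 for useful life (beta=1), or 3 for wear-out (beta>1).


beta = 0.52
Compare beta to 1:
beta < 1 => infant mortality (phase 1)
beta = 1 => useful life (phase 2)
beta > 1 => wear-out (phase 3)
Since beta = 0.52, this is infant mortality (decreasing failure rate)
Phase = 1

1


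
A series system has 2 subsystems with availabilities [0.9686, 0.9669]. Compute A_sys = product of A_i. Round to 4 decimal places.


Subsystems: [0.9686, 0.9669]
After subsystem 1 (A=0.9686): product = 0.9686
After subsystem 2 (A=0.9669): product = 0.9365
A_sys = 0.9365

0.9365


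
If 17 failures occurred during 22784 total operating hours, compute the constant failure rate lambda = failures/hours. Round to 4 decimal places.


failures = 17
total_hours = 22784
lambda = 17 / 22784
lambda = 0.0007

0.0007


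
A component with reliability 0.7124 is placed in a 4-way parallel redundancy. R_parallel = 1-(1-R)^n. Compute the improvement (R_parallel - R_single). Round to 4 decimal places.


R_single = 0.7124, n = 4
1 - R_single = 0.2876
(1 - R_single)^n = 0.2876^4 = 0.0068
R_parallel = 1 - 0.0068 = 0.9932
Improvement = 0.9932 - 0.7124
Improvement = 0.2808

0.2808
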